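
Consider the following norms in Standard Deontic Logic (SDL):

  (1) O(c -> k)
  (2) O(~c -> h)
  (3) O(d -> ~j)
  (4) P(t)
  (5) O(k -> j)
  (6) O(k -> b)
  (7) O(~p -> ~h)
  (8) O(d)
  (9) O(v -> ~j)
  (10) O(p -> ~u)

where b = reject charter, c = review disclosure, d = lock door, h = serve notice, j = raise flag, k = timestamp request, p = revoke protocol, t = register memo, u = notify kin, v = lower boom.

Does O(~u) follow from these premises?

From premise 8 we have O(d).
Applying K to premise 3 (O(d -> ~j)) and O(d) yields O(~j).
Premise 5, O(k -> j), contraposes to O(~j -> ~k); with O(~j) we get O(~k).
Premise 1 is O(c -> k); contrapositively O(~k -> ~c). Since O(~k) holds, K gives O(~c).
Premise 2 is O(~c -> h); since O(~c), deontic closure gives O(h).
The contrapositive of premise 7 (O(~p -> ~h)) is O(h -> p), and O(h) is already established, so O(p).
Applying K to premise 10 (O(p -> ~u)) and O(p) yields O(~u).
Premises 4, 6, 9 do not contribute to this derivation.
So O(~u) follows.

Yes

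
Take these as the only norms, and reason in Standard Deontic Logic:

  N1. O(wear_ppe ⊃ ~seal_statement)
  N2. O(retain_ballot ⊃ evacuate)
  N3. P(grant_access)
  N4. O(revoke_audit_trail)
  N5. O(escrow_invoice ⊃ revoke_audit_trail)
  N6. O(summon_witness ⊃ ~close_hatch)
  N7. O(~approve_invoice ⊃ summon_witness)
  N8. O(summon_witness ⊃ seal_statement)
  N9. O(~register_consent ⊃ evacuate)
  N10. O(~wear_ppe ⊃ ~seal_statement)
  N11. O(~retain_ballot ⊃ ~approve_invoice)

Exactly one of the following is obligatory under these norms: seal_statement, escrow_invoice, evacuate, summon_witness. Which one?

Premises 10 and 1 cover both cases: O(~wear_ppe ⊃ ~seal_statement) and O(wear_ppe ⊃ ~seal_statement). Since ~wear_ppe ∨ wear_ppe is a tautology, O(~seal_statement) follows.
The contrapositive of premise 8 (O(summon_witness ⊃ seal_statement)) is O(~seal_statement ⊃ ~summon_witness), and O(~seal_statement) is already established, so O(~summon_witness).
The contrapositive of premise 7 (O(~approve_invoice ⊃ summon_witness)) is O(~summon_witness ⊃ approve_invoice), and O(~summon_witness) is already established, so O(approve_invoice).
The contrapositive of premise 11 (O(~retain_ballot ⊃ ~approve_invoice)) is O(approve_invoice ⊃ retain_ballot), and O(approve_invoice) is already established, so O(retain_ballot).
Applying K to premise 2 (O(retain_ballot ⊃ evacuate)) and O(retain_ballot) yields O(evacuate).
So O(evacuate) holds — evacuate is obligatory. None of the other listed options is made obligatory by any chain of premises.

evacuate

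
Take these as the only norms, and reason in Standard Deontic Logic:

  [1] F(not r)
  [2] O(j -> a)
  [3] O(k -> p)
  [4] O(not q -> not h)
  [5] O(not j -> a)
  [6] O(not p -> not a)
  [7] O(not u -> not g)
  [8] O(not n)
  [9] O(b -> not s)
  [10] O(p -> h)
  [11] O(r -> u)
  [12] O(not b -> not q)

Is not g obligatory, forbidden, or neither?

Premise 7 is O(not u -> not g), but O(not u) is not derivable from the premises, so it does not yield O(not g).
No premise or chain of K-axiom applications forces O(not g), and none forces O(g). So not g is neither obligatory nor forbidden under these norms.

Neither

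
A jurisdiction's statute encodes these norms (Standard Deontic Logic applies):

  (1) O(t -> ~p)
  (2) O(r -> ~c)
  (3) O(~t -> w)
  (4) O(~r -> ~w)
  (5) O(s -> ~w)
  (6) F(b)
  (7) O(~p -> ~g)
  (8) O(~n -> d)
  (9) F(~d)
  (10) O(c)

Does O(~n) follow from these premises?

Premise 8 is O(~n -> d); even if O(d) held, inferring O(~n) would be affirming the consequent — invalid.
No other premise forces O(~n). An ideal world satisfying every premise can still have ~n false, so O(~n) is not derivable.

No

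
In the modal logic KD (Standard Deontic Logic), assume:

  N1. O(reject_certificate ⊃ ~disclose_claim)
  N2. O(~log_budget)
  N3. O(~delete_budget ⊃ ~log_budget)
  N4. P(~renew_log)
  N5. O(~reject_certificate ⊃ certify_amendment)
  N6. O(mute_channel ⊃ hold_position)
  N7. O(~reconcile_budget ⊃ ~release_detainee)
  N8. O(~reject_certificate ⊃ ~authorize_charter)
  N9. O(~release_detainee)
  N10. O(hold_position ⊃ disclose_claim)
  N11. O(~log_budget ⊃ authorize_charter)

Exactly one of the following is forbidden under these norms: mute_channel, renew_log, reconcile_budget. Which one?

Premise 2 states O(~log_budget) outright.
Applying K to premise 11 (O(~log_budget ⊃ authorize_charter)) and O(~log_budget) yields O(authorize_charter).
The contrapositive of premise 8 (O(~reject_certificate ⊃ ~authorize_charter)) is O(authorize_charter ⊃ reject_certificate), and O(authorize_charter) is already established, so O(reject_certificate).
Premise 1 is O(reject_certificate ⊃ ~disclose_claim); since O(reject_certificate), deontic closure gives O(~disclose_claim).
The contrapositive of premise 10 (O(hold_position ⊃ disclose_claim)) is O(~disclose_claim ⊃ ~hold_position), and O(~disclose_claim) is already established, so O(~hold_position).
Premise 6 is O(mute_channel ⊃ hold_position); contrapositively O(~hold_position ⊃ ~mute_channel). Since O(~hold_position) holds, K gives O(~mute_channel).
So O(~mute_channel) holds, i.e. mute_channel is forbidden. None of the other listed options is forbidden under the premises.

mute_channel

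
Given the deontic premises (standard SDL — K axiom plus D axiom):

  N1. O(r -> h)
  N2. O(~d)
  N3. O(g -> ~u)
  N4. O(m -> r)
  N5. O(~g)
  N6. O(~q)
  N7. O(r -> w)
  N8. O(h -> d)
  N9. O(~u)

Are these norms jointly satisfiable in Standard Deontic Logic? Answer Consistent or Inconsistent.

Consistent

Premise 3 is O(g -> ~u); even if O(~u) held, inferring O(g) would be affirming the consequent — invalid.
So O(g) is not derivable, and the apparent clash with O(~g) does not arise.
A world satisfying every obligation exists (e.g. d=false, g=false, h=false, m=false, q=false, r=false, u=false, w=false); no atom is both obligatory and forbidden, so the set is consistent.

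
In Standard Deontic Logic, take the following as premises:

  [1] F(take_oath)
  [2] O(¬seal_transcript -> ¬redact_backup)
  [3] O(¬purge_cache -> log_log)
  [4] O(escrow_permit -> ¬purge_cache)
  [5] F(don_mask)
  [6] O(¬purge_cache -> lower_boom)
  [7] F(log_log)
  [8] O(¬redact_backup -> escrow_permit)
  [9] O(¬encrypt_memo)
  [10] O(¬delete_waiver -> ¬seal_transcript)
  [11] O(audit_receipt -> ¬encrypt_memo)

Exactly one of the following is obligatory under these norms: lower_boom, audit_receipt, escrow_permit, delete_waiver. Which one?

delete_waiver

Premise 7, F(log_log), is equivalent to O(¬log_log).
Premise 3 is O(¬purge_cache -> log_log); contrapositively O(¬log_log -> purge_cache). Since O(¬log_log) holds, K gives O(purge_cache).
Premise 4 is O(escrow_permit -> ¬purge_cache); contrapositively O(purge_cache -> ¬escrow_permit). Since O(purge_cache) holds, K gives O(¬escrow_permit).
The contrapositive of premise 8 (O(¬redact_backup -> escrow_permit)) is O(¬escrow_permit -> redact_backup), and O(¬escrow_permit) is already established, so O(redact_backup).
Premise 2 is O(¬seal_transcript -> ¬redact_backup); contrapositively O(redact_backup -> seal_transcript). Since O(redact_backup) holds, K gives O(seal_transcript).
Premise 10, O(¬delete_waiver -> ¬seal_transcript), contraposes to O(seal_transcript -> delete_waiver); with O(seal_transcript) we get O(delete_waiver).
So O(delete_waiver) holds — delete_waiver is obligatory. None of the other listed options is made obligatory by any chain of premises.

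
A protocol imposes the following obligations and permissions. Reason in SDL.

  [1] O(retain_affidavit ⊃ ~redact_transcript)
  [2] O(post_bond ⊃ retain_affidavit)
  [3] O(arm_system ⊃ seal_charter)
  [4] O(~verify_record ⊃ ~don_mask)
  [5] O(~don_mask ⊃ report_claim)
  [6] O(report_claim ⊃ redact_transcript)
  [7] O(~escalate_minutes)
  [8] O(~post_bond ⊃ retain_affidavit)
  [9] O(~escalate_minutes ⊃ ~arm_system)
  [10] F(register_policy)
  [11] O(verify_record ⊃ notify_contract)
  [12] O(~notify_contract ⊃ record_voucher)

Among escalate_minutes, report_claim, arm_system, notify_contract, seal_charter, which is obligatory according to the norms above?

notify_contract

Premises 8 and 2 are O(~post_bond ⊃ retain_affidavit) and O(post_bond ⊃ retain_affidavit); every ideal world satisfies ~post_bond or post_bond, so in either case retain_affidavit holds — hence O(retain_affidavit).
Premise 1 is O(retain_affidavit ⊃ ~redact_transcript); since O(retain_affidavit), deontic closure gives O(~redact_transcript).
The contrapositive of premise 6 (O(report_claim ⊃ redact_transcript)) is O(~redact_transcript ⊃ ~report_claim), and O(~redact_transcript) is already established, so O(~report_claim).
Premise 5 is O(~don_mask ⊃ report_claim); contrapositively O(~report_claim ⊃ don_mask). Since O(~report_claim) holds, K gives O(don_mask).
Premise 4 is O(~verify_record ⊃ ~don_mask); contrapositively O(don_mask ⊃ verify_record). Since O(don_mask) holds, K gives O(verify_record).
With premise 11, O(verify_record ⊃ notify_contract), the K-axiom yields O(notify_contract).
So O(notify_contract) holds — notify_contract is obligatory. None of the other listed options is made obligatory by any chain of premises.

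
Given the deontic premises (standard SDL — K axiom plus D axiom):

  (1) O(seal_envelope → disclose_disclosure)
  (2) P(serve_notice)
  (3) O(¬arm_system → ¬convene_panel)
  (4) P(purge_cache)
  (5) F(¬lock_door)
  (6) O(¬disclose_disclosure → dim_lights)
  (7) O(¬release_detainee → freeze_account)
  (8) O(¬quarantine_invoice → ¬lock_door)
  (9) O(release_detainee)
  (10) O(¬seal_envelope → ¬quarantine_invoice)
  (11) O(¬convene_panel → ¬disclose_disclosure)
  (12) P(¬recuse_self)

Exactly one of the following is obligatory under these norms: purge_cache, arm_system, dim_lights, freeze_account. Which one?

arm_system

F(¬lock_door) at premise 5 means O(lock_door).
Premise 8 is O(¬quarantine_invoice → ¬lock_door); contrapositively O(lock_door → quarantine_invoice). Since O(lock_door) holds, K gives O(quarantine_invoice).
Premise 10, O(¬seal_envelope → ¬quarantine_invoice), contraposes to O(quarantine_invoice → seal_envelope); with O(quarantine_invoice) we get O(seal_envelope).
With premise 1, O(seal_envelope → disclose_disclosure), the K-axiom yields O(disclose_disclosure).
Premise 11 is O(¬convene_panel → ¬disclose_disclosure); contrapositively O(disclose_disclosure → convene_panel). Since O(disclose_disclosure) holds, K gives O(convene_panel).
Premise 3 is O(¬arm_system → ¬convene_panel); contrapositively O(convene_panel → arm_system). Since O(convene_panel) holds, K gives O(arm_system).
So O(arm_system) holds — arm_system is obligatory. None of the other listed options is made obligatory by any chain of premises.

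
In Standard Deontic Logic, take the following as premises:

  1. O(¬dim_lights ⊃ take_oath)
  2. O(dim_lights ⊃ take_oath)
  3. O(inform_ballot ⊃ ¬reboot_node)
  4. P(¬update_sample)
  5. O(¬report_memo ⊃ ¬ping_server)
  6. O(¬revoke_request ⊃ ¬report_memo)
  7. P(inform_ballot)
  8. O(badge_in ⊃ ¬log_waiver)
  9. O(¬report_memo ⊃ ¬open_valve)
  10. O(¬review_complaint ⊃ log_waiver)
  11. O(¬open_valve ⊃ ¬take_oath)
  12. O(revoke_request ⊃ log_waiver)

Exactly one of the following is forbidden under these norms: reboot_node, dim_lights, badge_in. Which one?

badge_in

Premises 2 and 1 are O(dim_lights ⊃ take_oath) and O(¬dim_lights ⊃ take_oath); every ideal world satisfies dim_lights or ¬dim_lights, so in either case take_oath holds — hence O(take_oath).
Premise 11, O(¬open_valve ⊃ ¬take_oath), contraposes to O(take_oath ⊃ open_valve); with O(take_oath) we get O(open_valve).
Premise 9 is O(¬report_memo ⊃ ¬open_valve); contrapositively O(open_valve ⊃ report_memo). Since O(open_valve) holds, K gives O(report_memo).
Premise 6, O(¬revoke_request ⊃ ¬report_memo), contraposes to O(report_memo ⊃ revoke_request); with O(report_memo) we get O(revoke_request).
From O(revoke_request) and premise 12, O(revoke_request ⊃ log_waiver), we obtain O(log_waiver).
The contrapositive of premise 8 (O(badge_in ⊃ ¬log_waiver)) is O(log_waiver ⊃ ¬badge_in), and O(log_waiver) is already established, so O(¬badge_in).
So O(¬badge_in) holds, i.e. badge_in is forbidden. None of the other listed options is forbidden under the premises.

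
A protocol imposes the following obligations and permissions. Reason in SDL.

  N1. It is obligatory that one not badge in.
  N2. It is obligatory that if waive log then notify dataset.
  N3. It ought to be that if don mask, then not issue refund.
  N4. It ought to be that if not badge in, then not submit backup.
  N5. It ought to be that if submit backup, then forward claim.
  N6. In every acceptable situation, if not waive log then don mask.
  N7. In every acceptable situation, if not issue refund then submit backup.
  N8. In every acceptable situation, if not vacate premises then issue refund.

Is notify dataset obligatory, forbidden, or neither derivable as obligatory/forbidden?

Premise 1 states O(¬badge_in) outright.
From O(¬badge_in) and premise 4, O(¬badge_in → ¬submit_backup), we obtain O(¬submit_backup).
Premise 7 is O(¬issue_refund → submit_backup); contrapositively O(¬submit_backup → issue_refund). Since O(¬submit_backup) holds, K gives O(issue_refund).
Premise 3 is O(don_mask → ¬issue_refund); contrapositively O(issue_refund → ¬don_mask). Since O(issue_refund) holds, K gives O(¬don_mask).
Premise 6 is O(¬waive_log → don_mask); contrapositively O(¬don_mask → waive_log). Since O(¬don_mask) holds, K gives O(waive_log).
With premise 2, O(waive_log → notify_dataset), the K-axiom yields O(notify_dataset).
Premises 5, 8 do not contribute to this derivation.
Hence notify_dataset is obligatory.

Obligatory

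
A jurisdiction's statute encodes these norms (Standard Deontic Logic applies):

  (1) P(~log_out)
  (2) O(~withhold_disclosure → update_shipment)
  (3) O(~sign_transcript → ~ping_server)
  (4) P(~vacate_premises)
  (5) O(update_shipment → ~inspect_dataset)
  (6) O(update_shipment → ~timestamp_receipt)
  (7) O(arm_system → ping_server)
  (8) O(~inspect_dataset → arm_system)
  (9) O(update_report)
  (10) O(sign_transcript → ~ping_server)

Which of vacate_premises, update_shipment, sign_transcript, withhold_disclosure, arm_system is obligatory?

withhold_disclosure

By case analysis on ~sign_transcript: premise 3 gives O(~sign_transcript → ~ping_server) and premise 10 gives O(sign_transcript → ~ping_server), so O(~ping_server) either way.
Premise 7 is O(arm_system → ping_server); contrapositively O(~ping_server → ~arm_system). Since O(~ping_server) holds, K gives O(~arm_system).
Premise 8, O(~inspect_dataset → arm_system), contraposes to O(~arm_system → inspect_dataset); with O(~arm_system) we get O(inspect_dataset).
Premise 5 is O(update_shipment → ~inspect_dataset); contrapositively O(inspect_dataset → ~update_shipment). Since O(inspect_dataset) holds, K gives O(~update_shipment).
Premise 2 is O(~withhold_disclosure → update_shipment); contrapositively O(~update_shipment → withhold_disclosure). Since O(~update_shipment) holds, K gives O(withhold_disclosure).
So O(withhold_disclosure) holds — withhold_disclosure is obligatory. None of the other listed options is made obligatory by any chain of premises.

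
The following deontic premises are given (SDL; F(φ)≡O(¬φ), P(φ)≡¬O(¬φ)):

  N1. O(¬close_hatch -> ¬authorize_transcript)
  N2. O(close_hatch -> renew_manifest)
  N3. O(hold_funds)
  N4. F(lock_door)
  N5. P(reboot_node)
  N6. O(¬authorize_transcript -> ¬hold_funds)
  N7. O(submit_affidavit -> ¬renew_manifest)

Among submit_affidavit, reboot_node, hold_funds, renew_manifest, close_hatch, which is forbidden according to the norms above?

Premise 3 states O(hold_funds) outright.
Premise 6, O(¬authorize_transcript -> ¬hold_funds), contraposes to O(hold_funds -> authorize_transcript); with O(hold_funds) we get O(authorize_transcript).
The contrapositive of premise 1 (O(¬close_hatch -> ¬authorize_transcript)) is O(authorize_transcript -> close_hatch), and O(authorize_transcript) is already established, so O(close_hatch).
Premise 2 is O(close_hatch -> renew_manifest); since O(close_hatch), deontic closure gives O(renew_manifest).
Premise 7 is O(submit_affidavit -> ¬renew_manifest); contrapositively O(renew_manifest -> ¬submit_affidavit). Since O(renew_manifest) holds, K gives O(¬submit_affidavit).
So O(¬submit_affidavit) holds, i.e. submit_affidavit is forbidden. None of the other listed options is forbidden under the premises.

submit_affidavit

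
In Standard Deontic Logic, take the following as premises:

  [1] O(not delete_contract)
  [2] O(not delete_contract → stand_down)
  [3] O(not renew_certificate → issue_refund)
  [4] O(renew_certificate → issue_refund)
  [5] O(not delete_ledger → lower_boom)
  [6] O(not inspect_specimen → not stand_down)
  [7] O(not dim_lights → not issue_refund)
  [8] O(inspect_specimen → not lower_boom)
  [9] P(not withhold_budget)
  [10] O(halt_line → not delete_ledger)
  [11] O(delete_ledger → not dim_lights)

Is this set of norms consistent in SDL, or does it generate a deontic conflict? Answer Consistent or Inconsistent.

Inconsistent

Premises 4 and 3 are O(renew_certificate → issue_refund) and O(not renew_certificate → issue_refund); every ideal world satisfies renew_certificate or not renew_certificate, so in either case issue_refund holds — hence O(issue_refund).
Premise 7 is O(not dim_lights → not issue_refund); contrapositively O(issue_refund → dim_lights). Since O(issue_refund) holds, K gives O(dim_lights).
Premise 11 is O(delete_ledger → not dim_lights); contrapositively O(dim_lights → not delete_ledger). Since O(dim_lights) holds, K gives O(not delete_ledger).
Premise 5 is O(not delete_ledger → lower_boom); since O(not delete_ledger), deontic closure gives O(lower_boom).
Premise 8, O(inspect_specimen → not lower_boom), contraposes to O(lower_boom → not inspect_specimen); with O(lower_boom) we get O(not inspect_specimen).
From O(not inspect_specimen) and premise 6, O(not inspect_specimen → not stand_down), we obtain O(not stand_down).
Premise 2, O(not delete_contract → stand_down), contraposes to O(not stand_down → delete_contract); with O(not stand_down) we get O(delete_contract).
But premise 1 directly asserts O(not delete_contract).
We now have both O(delete_contract) and O(not delete_contract) — delete_contract is simultaneously obligatory and forbidden, violating the D-axiom.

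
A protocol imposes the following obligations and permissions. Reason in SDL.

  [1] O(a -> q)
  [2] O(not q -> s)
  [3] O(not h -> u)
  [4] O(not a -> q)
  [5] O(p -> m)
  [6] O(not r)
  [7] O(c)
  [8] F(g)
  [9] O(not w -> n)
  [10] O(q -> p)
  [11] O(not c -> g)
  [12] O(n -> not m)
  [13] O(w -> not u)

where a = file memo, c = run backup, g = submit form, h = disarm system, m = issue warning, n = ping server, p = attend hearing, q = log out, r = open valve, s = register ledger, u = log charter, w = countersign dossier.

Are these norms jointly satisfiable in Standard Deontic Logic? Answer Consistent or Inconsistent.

Consistent

Premise 11 is O(not c -> g), but O(not c) is not derivable from the premises, so it does not yield O(g).
So O(g) is not derivable, and the apparent clash with O(not g) does not arise.
A world satisfying every obligation exists (e.g. a=false, c=true, g=false, h=true, m=true, n=false, p=true, q=true, r=false, s=false, u=false, w=true); no atom is both obligatory and forbidden, so the set is consistent.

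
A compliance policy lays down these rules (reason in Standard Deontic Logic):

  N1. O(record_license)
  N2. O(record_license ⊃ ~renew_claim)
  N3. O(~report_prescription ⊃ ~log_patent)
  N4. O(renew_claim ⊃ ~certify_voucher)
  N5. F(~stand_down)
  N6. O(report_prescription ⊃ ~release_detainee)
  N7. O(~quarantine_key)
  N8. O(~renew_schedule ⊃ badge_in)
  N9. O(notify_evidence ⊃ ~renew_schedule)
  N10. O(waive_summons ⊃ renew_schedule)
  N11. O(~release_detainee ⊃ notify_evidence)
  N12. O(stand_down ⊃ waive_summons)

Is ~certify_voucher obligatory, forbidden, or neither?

Neither

Premise 4 is O(renew_claim ⊃ ~certify_voucher), but O(renew_claim) is not derivable from the premises, so it does not yield O(~certify_voucher).
No premise or chain of K-axiom applications forces O(~certify_voucher), and none forces O(certify_voucher). So ~certify_voucher is neither obligatory nor forbidden under these norms.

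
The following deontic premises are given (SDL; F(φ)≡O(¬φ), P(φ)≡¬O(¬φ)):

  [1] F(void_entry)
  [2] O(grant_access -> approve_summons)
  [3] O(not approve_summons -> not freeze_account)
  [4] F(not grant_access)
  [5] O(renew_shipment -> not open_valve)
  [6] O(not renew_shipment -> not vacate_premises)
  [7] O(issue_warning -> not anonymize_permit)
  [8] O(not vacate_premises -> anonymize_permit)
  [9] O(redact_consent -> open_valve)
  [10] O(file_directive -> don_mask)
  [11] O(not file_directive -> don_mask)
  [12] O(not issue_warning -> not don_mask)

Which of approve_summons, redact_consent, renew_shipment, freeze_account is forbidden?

Premises 10 and 11 cover both cases: O(file_directive -> don_mask) and O(not file_directive -> don_mask). Since file_directive ∨ not file_directive is a tautology, O(don_mask) follows.
Premise 12 is O(not issue_warning -> not don_mask); contrapositively O(don_mask -> issue_warning). Since O(don_mask) holds, K gives O(issue_warning).
With premise 7, O(issue_warning -> not anonymize_permit), the K-axiom yields O(not anonymize_permit).
The contrapositive of premise 8 (O(not vacate_premises -> anonymize_permit)) is O(not anonymize_permit -> vacate_premises), and O(not anonymize_permit) is already established, so O(vacate_premises).
Premise 6 is O(not renew_shipment -> not vacate_premises); contrapositively O(vacate_premises -> renew_shipment). Since O(vacate_premises) holds, K gives O(renew_shipment).
Premise 5 is O(renew_shipment -> not open_valve); since O(renew_shipment), deontic closure gives O(not open_valve).
The contrapositive of premise 9 (O(redact_consent -> open_valve)) is O(not open_valve -> not redact_consent), and O(not open_valve) is already established, so O(not redact_consent).
So O(not redact_consent) holds, i.e. redact_consent is forbidden. None of the other listed options is forbidden under the premises.

redact_consent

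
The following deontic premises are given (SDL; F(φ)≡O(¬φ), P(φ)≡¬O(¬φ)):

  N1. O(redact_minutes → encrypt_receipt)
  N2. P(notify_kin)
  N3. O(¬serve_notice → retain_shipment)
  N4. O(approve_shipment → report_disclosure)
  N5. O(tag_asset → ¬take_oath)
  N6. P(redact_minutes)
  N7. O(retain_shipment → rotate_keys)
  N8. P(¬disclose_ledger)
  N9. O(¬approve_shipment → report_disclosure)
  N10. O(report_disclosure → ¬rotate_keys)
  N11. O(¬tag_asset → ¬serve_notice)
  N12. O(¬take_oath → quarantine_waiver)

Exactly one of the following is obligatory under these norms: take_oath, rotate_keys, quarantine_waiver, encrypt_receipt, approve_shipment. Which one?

quarantine_waiver

By case analysis on ¬approve_shipment: premise 9 gives O(¬approve_shipment → report_disclosure) and premise 4 gives O(approve_shipment → report_disclosure), so O(report_disclosure) either way.
Applying K to premise 10 (O(report_disclosure → ¬rotate_keys)) and O(report_disclosure) yields O(¬rotate_keys).
Premise 7, O(retain_shipment → rotate_keys), contraposes to O(¬rotate_keys → ¬retain_shipment); with O(¬rotate_keys) we get O(¬retain_shipment).
Premise 3, O(¬serve_notice → retain_shipment), contraposes to O(¬retain_shipment → serve_notice); with O(¬retain_shipment) we get O(serve_notice).
The contrapositive of premise 11 (O(¬tag_asset → ¬serve_notice)) is O(serve_notice → tag_asset), and O(serve_notice) is already established, so O(tag_asset).
Premise 5 is O(tag_asset → ¬take_oath); since O(tag_asset), deontic closure gives O(¬take_oath).
With premise 12, O(¬take_oath → quarantine_waiver), the K-axiom yields O(quarantine_waiver).
So O(quarantine_waiver) holds — quarantine_waiver is obligatory. None of the other listed options is made obligatory by any chain of premises.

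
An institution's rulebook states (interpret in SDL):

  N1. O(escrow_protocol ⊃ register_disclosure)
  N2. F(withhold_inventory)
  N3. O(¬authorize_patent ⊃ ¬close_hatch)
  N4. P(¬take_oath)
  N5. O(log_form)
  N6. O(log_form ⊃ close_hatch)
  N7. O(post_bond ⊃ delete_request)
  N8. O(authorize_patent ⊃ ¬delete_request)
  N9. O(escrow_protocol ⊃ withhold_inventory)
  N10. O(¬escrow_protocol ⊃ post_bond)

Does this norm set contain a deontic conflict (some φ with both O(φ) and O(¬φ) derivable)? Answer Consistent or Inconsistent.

Inconsistent

Premise 2 is F(withhold_inventory), i.e. O(¬withhold_inventory).
Premise 9, O(escrow_protocol ⊃ withhold_inventory), contraposes to O(¬withhold_inventory ⊃ ¬escrow_protocol); with O(¬withhold_inventory) we get O(¬escrow_protocol).
Applying K to premise 10 (O(¬escrow_protocol ⊃ post_bond)) and O(¬escrow_protocol) yields O(post_bond).
With premise 7, O(post_bond ⊃ delete_request), the K-axiom yields O(delete_request).
Premise 8, O(authorize_patent ⊃ ¬delete_request), contraposes to O(delete_request ⊃ ¬authorize_patent); with O(delete_request) we get O(¬authorize_patent).
With premise 3, O(¬authorize_patent ⊃ ¬close_hatch), the K-axiom yields O(¬close_hatch).
Premise 6 is O(log_form ⊃ close_hatch); contrapositively O(¬close_hatch ⊃ ¬log_form). Since O(¬close_hatch) holds, K gives O(¬log_form).
However, premise 5 gives O(log_form).
We now have both O(¬log_form) and O(log_form) — log_form is simultaneously obligatory and forbidden, violating the D-axiom.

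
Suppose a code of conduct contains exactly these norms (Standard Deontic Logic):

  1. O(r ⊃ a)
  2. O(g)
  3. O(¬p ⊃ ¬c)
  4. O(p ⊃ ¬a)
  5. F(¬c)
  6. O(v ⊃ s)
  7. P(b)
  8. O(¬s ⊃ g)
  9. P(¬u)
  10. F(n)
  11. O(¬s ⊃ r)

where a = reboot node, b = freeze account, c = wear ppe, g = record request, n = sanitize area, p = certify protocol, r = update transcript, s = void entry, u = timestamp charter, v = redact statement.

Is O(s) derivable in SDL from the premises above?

Premise 5 is F(¬c), i.e. O(c).
Premise 3 is O(¬p ⊃ ¬c); contrapositively O(c ⊃ p). Since O(c) holds, K gives O(p).
From O(p) and premise 4, O(p ⊃ ¬a), we obtain O(¬a).
The contrapositive of premise 1 (O(r ⊃ a)) is O(¬a ⊃ ¬r), and O(¬a) is already established, so O(¬r).
The contrapositive of premise 11 (O(¬s ⊃ r)) is O(¬r ⊃ s), and O(¬r) is already established, so O(s).
Premises 2, 6, 7, 8, 9, 10 do not contribute to this derivation.
So O(s) follows.

Yes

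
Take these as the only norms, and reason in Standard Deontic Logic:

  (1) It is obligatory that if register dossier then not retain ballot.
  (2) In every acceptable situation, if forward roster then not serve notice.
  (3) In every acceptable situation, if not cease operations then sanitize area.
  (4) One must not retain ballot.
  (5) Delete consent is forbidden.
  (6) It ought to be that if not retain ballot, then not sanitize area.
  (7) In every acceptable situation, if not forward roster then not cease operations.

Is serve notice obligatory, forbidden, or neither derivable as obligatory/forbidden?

Forbidden

Premise 4, F(retain_ballot), is equivalent to O(¬retain_ballot).
Applying K to premise 6 (O(¬retain_ballot → ¬sanitize_area)) and O(¬retain_ballot) yields O(¬sanitize_area).
Premise 3, O(¬cease_operations → sanitize_area), contraposes to O(¬sanitize_area → cease_operations); with O(¬sanitize_area) we get O(cease_operations).
Premise 7 is O(¬forward_roster → ¬cease_operations); contrapositively O(cease_operations → forward_roster). Since O(cease_operations) holds, K gives O(forward_roster).
Premise 2 is O(forward_roster → ¬serve_notice); since O(forward_roster), deontic closure gives O(¬serve_notice).
Premises 1, 5 do not contribute to this derivation.
Thus O(¬serve_notice), which is F(serve_notice): serve_notice is forbidden.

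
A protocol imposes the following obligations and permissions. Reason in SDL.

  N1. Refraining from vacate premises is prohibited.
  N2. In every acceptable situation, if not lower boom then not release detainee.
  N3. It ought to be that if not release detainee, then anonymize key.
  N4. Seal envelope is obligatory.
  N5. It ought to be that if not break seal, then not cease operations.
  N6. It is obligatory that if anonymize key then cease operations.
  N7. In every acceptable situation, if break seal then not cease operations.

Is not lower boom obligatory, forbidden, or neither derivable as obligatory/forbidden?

By case analysis on break_seal: premise 7 gives O(break_seal → ¬cease_operations) and premise 5 gives O(¬break_seal → ¬cease_operations), so O(¬cease_operations) either way.
Premise 6 is O(anonymize_key → cease_operations); contrapositively O(¬cease_operations → ¬anonymize_key). Since O(¬cease_operations) holds, K gives O(¬anonymize_key).
The contrapositive of premise 3 (O(¬release_detainee → anonymize_key)) is O(¬anonymize_key → release_detainee), and O(¬anonymize_key) is already established, so O(release_detainee).
The contrapositive of premise 2 (O(¬lower_boom → ¬release_detainee)) is O(release_detainee → lower_boom), and O(release_detainee) is already established, so O(lower_boom).
Premises 1, 4 do not contribute to this derivation.
Thus O(lower_boom), which is F(¬lower_boom): ¬lower_boom is forbidden.

Forbidden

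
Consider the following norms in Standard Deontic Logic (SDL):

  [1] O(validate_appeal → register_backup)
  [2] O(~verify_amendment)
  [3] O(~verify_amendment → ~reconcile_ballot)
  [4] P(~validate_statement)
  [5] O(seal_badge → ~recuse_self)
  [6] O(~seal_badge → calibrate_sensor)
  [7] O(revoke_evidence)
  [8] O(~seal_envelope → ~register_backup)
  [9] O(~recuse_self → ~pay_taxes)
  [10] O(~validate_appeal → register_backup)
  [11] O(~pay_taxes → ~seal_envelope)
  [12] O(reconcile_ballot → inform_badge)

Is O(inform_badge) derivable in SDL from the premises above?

No

Premise 12 is O(reconcile_ballot → inform_badge), but O(reconcile_ballot) is not derivable from the premises, so it does not yield O(inform_badge).
No other premise forces O(inform_badge). An ideal world satisfying every premise can still have inform_badge false, so O(inform_badge) is not derivable.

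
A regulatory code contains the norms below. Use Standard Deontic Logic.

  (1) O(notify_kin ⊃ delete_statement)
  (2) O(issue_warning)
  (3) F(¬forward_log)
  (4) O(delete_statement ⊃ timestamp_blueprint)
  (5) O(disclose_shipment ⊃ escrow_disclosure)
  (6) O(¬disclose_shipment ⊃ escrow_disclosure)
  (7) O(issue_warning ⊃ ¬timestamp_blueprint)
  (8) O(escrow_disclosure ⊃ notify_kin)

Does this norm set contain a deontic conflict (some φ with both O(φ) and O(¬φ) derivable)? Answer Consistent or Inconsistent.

Premises 6 and 5 cover both cases: O(¬disclose_shipment ⊃ escrow_disclosure) and O(disclose_shipment ⊃ escrow_disclosure). Since ¬disclose_shipment ∨ disclose_shipment is a tautology, O(escrow_disclosure) follows.
Applying K to premise 8 (O(escrow_disclosure ⊃ notify_kin)) and O(escrow_disclosure) yields O(notify_kin).
Applying K to premise 1 (O(notify_kin ⊃ delete_statement)) and O(notify_kin) yields O(delete_statement).
Premise 4 is O(delete_statement ⊃ timestamp_blueprint); since O(delete_statement), deontic closure gives O(timestamp_blueprint).
Premise 7 is O(issue_warning ⊃ ¬timestamp_blueprint); contrapositively O(timestamp_blueprint ⊃ ¬issue_warning). Since O(timestamp_blueprint) holds, K gives O(¬issue_warning).
However, premise 2 gives O(issue_warning).
We now have both O(¬issue_warning) and O(issue_warning) — issue_warning is simultaneously obligatory and forbidden, violating the D-axiom.

Inconsistent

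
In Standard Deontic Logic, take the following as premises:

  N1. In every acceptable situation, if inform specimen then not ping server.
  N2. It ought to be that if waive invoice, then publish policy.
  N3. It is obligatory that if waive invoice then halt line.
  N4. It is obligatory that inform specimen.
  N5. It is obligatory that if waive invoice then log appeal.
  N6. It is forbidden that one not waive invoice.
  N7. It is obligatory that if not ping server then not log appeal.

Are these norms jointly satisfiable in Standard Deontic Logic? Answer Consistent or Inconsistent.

From premise 4 we have O(inform_specimen).
Premise 1 is O(inform_specimen → ¬ping_server); since O(inform_specimen), deontic closure gives O(¬ping_server).
With premise 7, O(¬ping_server → ¬log_appeal), the K-axiom yields O(¬log_appeal).
Premise 5 is O(waive_invoice → log_appeal); contrapositively O(¬log_appeal → ¬waive_invoice). Since O(¬log_appeal) holds, K gives O(¬waive_invoice).
However, F(¬waive_invoice) at premise 6 amounts to O(waive_invoice).
We now have both O(¬waive_invoice) and O(waive_invoice) — waive_invoice is simultaneously obligatory and forbidden, violating the D-axiom.

Inconsistent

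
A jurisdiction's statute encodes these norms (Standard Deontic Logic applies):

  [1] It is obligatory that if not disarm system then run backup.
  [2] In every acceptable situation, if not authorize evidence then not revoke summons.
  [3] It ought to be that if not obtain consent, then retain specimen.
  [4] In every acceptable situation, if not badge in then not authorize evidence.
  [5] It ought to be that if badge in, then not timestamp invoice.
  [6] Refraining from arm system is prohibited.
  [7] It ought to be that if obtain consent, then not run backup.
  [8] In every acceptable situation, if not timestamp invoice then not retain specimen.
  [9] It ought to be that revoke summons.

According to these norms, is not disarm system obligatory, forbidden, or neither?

Forbidden

From premise 9 we have O(revoke_summons).
The contrapositive of premise 2 (O(¬authorize_evidence → ¬revoke_summons)) is O(revoke_summons → authorize_evidence), and O(revoke_summons) is already established, so O(authorize_evidence).
Premise 4 is O(¬badge_in → ¬authorize_evidence); contrapositively O(authorize_evidence → badge_in). Since O(authorize_evidence) holds, K gives O(badge_in).
With premise 5, O(badge_in → ¬timestamp_invoice), the K-axiom yields O(¬timestamp_invoice).
From O(¬timestamp_invoice) and premise 8, O(¬timestamp_invoice → ¬retain_specimen), we obtain O(¬retain_specimen).
Premise 3 is O(¬obtain_consent → retain_specimen); contrapositively O(¬retain_specimen → obtain_consent). Since O(¬retain_specimen) holds, K gives O(obtain_consent).
From O(obtain_consent) and premise 7, O(obtain_consent → ¬run_backup), we obtain O(¬run_backup).
The contrapositive of premise 1 (O(¬disarm_system → run_backup)) is O(¬run_backup → disarm_system), and O(¬run_backup) is already established, so O(disarm_system).
Premise 6 does not contribute to this derivation.
Thus O(disarm_system), which is F(¬disarm_system): ¬disarm_system is forbidden.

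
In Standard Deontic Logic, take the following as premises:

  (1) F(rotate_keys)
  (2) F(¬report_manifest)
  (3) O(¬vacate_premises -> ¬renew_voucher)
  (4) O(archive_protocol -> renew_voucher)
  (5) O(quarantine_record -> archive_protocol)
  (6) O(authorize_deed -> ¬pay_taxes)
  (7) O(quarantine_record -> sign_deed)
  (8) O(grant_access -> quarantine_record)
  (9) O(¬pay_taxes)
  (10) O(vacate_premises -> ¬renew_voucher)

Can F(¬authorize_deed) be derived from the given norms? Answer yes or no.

No

Premise 6 is O(authorize_deed -> ¬pay_taxes); even if O(¬pay_taxes) held, inferring O(authorize_deed) would be affirming the consequent — invalid.
No other premise forces O(authorize_deed). An ideal world satisfying every premise can still have ¬authorize_deed true, so F(¬authorize_deed) is not derivable.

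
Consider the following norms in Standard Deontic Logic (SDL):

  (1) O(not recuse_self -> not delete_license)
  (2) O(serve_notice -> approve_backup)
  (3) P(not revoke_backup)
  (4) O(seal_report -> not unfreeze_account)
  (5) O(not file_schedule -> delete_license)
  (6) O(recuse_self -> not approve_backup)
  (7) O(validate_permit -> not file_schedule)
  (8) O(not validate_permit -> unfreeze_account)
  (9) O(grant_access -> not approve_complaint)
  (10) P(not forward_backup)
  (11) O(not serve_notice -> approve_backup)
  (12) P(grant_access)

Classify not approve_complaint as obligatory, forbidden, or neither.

Premise 9 is O(grant_access -> not approve_complaint), but O(grant_access) is not derivable from the premises (the permission P(grant_access) asserts only not O(not grant_access), not O(grant_access)), so it does not yield O(not approve_complaint).
No premise or chain of K-axiom applications forces O(not approve_complaint), and none forces O(approve_complaint). So not approve_complaint is neither obligatory nor forbidden under these norms.

Neither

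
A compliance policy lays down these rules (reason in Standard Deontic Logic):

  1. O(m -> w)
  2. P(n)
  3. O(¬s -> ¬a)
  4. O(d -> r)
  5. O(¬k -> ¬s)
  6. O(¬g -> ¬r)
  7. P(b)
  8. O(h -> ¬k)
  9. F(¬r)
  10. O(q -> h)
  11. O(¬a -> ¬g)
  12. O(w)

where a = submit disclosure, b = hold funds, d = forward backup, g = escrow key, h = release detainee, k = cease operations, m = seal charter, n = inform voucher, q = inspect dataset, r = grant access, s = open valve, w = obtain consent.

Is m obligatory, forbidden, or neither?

Premise 1 is O(m -> w); even if O(w) held, inferring O(m) would be affirming the consequent — invalid.
No premise or chain of K-axiom applications forces O(m), and none forces O(¬m). So m is neither obligatory nor forbidden under these norms.

Neither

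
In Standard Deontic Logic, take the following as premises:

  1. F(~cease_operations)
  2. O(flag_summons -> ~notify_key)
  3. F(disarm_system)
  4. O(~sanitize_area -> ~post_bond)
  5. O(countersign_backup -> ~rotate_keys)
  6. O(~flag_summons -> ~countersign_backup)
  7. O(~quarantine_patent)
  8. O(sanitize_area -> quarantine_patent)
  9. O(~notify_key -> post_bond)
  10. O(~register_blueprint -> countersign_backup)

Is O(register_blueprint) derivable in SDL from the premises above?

Premise 7 gives O(~quarantine_patent).
Premise 8 is O(sanitize_area -> quarantine_patent); contrapositively O(~quarantine_patent -> ~sanitize_area). Since O(~quarantine_patent) holds, K gives O(~sanitize_area).
With premise 4, O(~sanitize_area -> ~post_bond), the K-axiom yields O(~post_bond).
The contrapositive of premise 9 (O(~notify_key -> post_bond)) is O(~post_bond -> notify_key), and O(~post_bond) is already established, so O(notify_key).
The contrapositive of premise 2 (O(flag_summons -> ~notify_key)) is O(notify_key -> ~flag_summons), and O(notify_key) is already established, so O(~flag_summons).
With premise 6, O(~flag_summons -> ~countersign_backup), the K-axiom yields O(~countersign_backup).
The contrapositive of premise 10 (O(~register_blueprint -> countersign_backup)) is O(~countersign_backup -> register_blueprint), and O(~countersign_backup) is already established, so O(register_blueprint).
Premises 1, 3, 5 do not contribute to this derivation.
So O(register_blueprint) follows.

Yes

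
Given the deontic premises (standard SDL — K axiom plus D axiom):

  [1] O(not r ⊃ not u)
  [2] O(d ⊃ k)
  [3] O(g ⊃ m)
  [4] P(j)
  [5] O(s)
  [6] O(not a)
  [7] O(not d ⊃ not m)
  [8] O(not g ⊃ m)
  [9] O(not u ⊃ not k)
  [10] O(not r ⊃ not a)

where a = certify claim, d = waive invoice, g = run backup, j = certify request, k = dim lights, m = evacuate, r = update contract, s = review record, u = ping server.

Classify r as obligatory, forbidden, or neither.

Premises 3 and 8 are O(g ⊃ m) and O(not g ⊃ m); every ideal world satisfies g or not g, so in either case m holds — hence O(m).
The contrapositive of premise 7 (O(not d ⊃ not m)) is O(m ⊃ d), and O(m) is already established, so O(d).
Applying K to premise 2 (O(d ⊃ k)) and O(d) yields O(k).
The contrapositive of premise 9 (O(not u ⊃ not k)) is O(k ⊃ u), and O(k) is already established, so O(u).
Premise 1 is O(not r ⊃ not u); contrapositively O(u ⊃ r). Since O(u) holds, K gives O(r).
Premises 4, 5, 6, 10 do not contribute to this derivation.
Hence r is obligatory.

Obligatory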